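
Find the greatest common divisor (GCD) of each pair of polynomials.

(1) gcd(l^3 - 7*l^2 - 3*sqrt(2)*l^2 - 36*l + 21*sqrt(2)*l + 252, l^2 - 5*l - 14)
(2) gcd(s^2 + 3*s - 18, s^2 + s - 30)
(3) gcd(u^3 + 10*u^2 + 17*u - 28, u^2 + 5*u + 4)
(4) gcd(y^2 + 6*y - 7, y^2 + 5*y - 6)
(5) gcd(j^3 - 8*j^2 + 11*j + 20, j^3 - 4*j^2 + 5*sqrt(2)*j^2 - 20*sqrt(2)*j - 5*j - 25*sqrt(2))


(1) = gcd((l - 7)*(l - 6*sqrt(2))*(l + 3*sqrt(2)), (l - 7)*(l + 2)) = l - 7
(2) = s + 6
(3) = u + 4
(4) = gcd((y - 1)*(y + 7), (y - 1)*(y + 6)) = y - 1
(5) = j^2 - 4*j - 5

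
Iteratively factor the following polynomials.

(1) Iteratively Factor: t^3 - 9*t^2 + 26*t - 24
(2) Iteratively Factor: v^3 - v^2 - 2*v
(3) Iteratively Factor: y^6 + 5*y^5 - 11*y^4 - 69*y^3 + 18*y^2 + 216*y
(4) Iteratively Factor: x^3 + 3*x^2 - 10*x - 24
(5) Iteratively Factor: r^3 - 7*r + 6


(1) = (t - 3)*(t^2 - 6*t + 8) = (t - 4)*(t - 3)*(t - 2)
(2) = (v + 1)*(v^2 - 2*v) = (v - 2)*(v + 1)*(v)
(3) = (y - 2)*(y^5 + 7*y^4 + 3*y^3 - 63*y^2 - 108*y) = (y - 2)*(y + 4)*(y^4 + 3*y^3 - 9*y^2 - 27*y) = (y - 2)*(y + 3)*(y + 4)*(y^3 - 9*y) = (y - 3)*(y - 2)*(y + 3)*(y + 4)*(y^2 + 3*y) = (y - 3)*(y - 2)*(y + 3)^2*(y + 4)*(y)
(4) = (x + 4)*(x^2 - x - 6) = (x + 2)*(x + 4)*(x - 3)
(5) = (r - 1)*(r^2 + r - 6) = (r - 1)*(r + 3)*(r - 2)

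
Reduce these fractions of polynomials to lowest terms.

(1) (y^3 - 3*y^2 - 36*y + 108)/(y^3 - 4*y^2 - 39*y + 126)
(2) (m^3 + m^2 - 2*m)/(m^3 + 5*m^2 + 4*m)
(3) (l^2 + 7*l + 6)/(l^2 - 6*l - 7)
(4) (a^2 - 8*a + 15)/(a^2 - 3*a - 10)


(1) = (y - 6)/(y - 7)
(2) = (m^2 + m - 2)/(m^2 + 5*m + 4)
(3) = (l + 6)/(l - 7)
(4) = (a - 3)/(a + 2)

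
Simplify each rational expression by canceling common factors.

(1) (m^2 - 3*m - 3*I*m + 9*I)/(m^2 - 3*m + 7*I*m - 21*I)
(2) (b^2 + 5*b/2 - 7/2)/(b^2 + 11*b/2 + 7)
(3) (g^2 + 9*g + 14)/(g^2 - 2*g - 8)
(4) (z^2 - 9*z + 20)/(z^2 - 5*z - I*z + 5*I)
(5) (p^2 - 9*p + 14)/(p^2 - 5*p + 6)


(1) = (m - 3*I)/(m + 7*I)
(2) = (b - 1)/(b + 2)
(3) = (g + 7)/(g - 4)
(4) = (z - 4)/(z - I)
(5) = (p - 7)/(p - 3)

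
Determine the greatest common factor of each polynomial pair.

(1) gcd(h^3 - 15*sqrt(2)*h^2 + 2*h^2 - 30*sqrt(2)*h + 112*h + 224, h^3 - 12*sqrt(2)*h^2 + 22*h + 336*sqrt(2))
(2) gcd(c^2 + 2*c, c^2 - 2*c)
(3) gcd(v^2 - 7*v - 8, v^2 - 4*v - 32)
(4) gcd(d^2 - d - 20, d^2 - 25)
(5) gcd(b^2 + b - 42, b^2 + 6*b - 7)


(1) = gcd((h + 2)*(h - 8*sqrt(2))*(h - 7*sqrt(2)), (h - 8*sqrt(2))*(h - 7*sqrt(2))*(h + 3*sqrt(2))) = h^2 - 15*sqrt(2)*h + 112
(2) = gcd(c*(c + 2), c*(c - 2)) = c
(3) = v - 8
(4) = d - 5
(5) = gcd((b - 6)*(b + 7), (b - 1)*(b + 7)) = b + 7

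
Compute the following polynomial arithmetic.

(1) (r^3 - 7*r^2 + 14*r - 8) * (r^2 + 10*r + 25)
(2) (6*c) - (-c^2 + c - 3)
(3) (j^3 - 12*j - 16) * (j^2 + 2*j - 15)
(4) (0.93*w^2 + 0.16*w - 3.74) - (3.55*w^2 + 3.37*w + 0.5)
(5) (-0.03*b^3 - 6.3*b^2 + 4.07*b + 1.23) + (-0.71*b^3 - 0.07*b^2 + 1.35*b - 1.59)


(1) = r^5 + 3*r^4 - 31*r^3 - 43*r^2 + 270*r - 200
(2) = c^2 + 5*c + 3
(3) = j^5 + 2*j^4 - 27*j^3 - 40*j^2 + 148*j + 240
(4) = -2.62*w^2 - 3.21*w - 4.24
(5) = -0.74*b^3 - 6.37*b^2 + 5.42*b - 0.36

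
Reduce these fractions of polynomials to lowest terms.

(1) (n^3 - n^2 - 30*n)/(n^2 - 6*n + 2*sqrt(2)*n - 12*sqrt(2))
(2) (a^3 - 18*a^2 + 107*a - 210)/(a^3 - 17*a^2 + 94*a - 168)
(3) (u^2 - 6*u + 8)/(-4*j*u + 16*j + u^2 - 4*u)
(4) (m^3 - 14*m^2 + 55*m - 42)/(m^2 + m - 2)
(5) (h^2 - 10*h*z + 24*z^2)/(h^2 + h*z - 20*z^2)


(1) = (n^2 + 5*n)/(n + 2*sqrt(2))
(2) = (a - 5)/(a - 4)
(3) = (u - 2)/(-4*j + u)
(4) = (m^2 - 13*m + 42)/(m + 2)
(5) = (h - 6*z)/(h + 5*z)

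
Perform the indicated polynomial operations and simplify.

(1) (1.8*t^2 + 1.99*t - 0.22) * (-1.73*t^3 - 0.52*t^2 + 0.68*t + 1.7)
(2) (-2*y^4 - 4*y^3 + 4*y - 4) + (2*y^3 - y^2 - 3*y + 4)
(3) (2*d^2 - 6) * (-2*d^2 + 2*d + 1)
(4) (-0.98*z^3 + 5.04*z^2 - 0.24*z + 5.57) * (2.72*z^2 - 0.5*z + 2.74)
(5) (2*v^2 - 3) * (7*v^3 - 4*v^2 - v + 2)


(1) = -3.114*t^5 - 4.3787*t^4 + 0.5698*t^3 + 4.5276*t^2 + 3.2334*t - 0.374
(2) = -2*y^4 - 2*y^3 - y^2 + y
(3) = -4*d^4 + 4*d^3 + 14*d^2 - 12*d - 6
(4) = -2.6656*z^5 + 14.1988*z^4 - 5.858*z^3 + 29.08*z^2 - 3.4426*z + 15.2618
(5) = 14*v^5 - 8*v^4 - 23*v^3 + 16*v^2 + 3*v - 6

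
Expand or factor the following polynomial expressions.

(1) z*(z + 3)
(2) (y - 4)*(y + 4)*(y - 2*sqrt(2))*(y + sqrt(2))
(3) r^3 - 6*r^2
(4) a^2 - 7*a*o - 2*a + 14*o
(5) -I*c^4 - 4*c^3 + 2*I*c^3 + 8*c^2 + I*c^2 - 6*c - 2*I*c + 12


(1) = z^2 + 3*z
(2) = y^4 - sqrt(2)*y^3 - 20*y^2 + 16*sqrt(2)*y + 64
(3) = r^2*(r - 6)
(4) = (a - 2)*(a - 7*o)
(5) = (c - 2)*(c - 3*I)*(c - 2*I)*(-I*c + 1)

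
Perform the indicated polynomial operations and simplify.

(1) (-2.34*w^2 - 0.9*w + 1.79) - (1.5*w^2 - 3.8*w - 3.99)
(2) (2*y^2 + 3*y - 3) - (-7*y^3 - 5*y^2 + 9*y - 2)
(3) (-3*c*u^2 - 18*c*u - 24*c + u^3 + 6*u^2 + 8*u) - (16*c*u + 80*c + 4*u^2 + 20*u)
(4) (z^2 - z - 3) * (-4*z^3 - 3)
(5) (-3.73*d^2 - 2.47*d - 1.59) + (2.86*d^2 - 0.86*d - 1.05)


(1) = -3.84*w^2 + 2.9*w + 5.78
(2) = 7*y^3 + 7*y^2 - 6*y - 1
(3) = -3*c*u^2 - 34*c*u - 104*c + u^3 + 2*u^2 - 12*u
(4) = -4*z^5 + 4*z^4 + 12*z^3 - 3*z^2 + 3*z + 9
(5) = -0.87*d^2 - 3.33*d - 2.64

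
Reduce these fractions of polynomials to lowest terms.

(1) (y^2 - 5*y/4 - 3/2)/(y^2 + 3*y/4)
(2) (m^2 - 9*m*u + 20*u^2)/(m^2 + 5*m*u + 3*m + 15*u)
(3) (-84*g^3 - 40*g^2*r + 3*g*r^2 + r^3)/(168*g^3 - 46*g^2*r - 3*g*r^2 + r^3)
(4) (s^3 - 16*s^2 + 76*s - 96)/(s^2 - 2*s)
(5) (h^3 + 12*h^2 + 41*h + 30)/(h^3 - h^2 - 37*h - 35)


(1) = (y - 2)/y
(2) = (m^2 - 9*m*u + 20*u^2)/(m^2 + 5*m*u + 3*m + 15*u)
(3) = (2*g + r)/(-4*g + r)
(4) = (s^2 - 14*s + 48)/s
(5) = (h + 6)/(h - 7)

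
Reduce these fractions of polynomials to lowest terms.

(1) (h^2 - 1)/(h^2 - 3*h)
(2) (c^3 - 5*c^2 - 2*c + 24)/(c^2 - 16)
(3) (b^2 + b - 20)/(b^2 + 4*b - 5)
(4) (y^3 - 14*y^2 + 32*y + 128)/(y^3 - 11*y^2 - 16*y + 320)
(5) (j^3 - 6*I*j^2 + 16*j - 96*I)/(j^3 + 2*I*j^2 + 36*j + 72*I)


(1) = (h^2 - 1)/(h^2 - 3*h)
(2) = (c^2 - c - 6)/(c + 4)
(3) = (b - 4)/(b - 1)
(4) = (y + 2)/(y + 5)
(5) = (j^2 + 16)/(j^2 + 8*I*j - 12)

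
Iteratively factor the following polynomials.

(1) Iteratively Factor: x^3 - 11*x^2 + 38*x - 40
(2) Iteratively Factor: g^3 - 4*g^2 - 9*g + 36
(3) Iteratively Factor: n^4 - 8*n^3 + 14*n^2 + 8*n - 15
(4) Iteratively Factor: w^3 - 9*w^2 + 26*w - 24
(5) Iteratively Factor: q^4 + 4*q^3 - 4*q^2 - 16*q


(1) = (x - 5)*(x^2 - 6*x + 8) = (x - 5)*(x - 2)*(x - 4)
(2) = (g - 4)*(g^2 - 9) = (g - 4)*(g + 3)*(g - 3)
(3) = (n - 1)*(n^3 - 7*n^2 + 7*n + 15) = (n - 3)*(n - 1)*(n^2 - 4*n - 5) = (n - 3)*(n - 1)*(n + 1)*(n - 5)
(4) = (w - 4)*(w^2 - 5*w + 6) = (w - 4)*(w - 2)*(w - 3)
(5) = (q + 4)*(q^3 - 4*q) = q*(q + 4)*(q^2 - 4) = q*(q - 2)*(q + 4)*(q + 2)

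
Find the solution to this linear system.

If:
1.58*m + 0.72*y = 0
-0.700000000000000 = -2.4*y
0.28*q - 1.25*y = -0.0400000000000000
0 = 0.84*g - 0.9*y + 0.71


Then:
g = -0.53
m = -0.13
q = 1.16
y = 0.29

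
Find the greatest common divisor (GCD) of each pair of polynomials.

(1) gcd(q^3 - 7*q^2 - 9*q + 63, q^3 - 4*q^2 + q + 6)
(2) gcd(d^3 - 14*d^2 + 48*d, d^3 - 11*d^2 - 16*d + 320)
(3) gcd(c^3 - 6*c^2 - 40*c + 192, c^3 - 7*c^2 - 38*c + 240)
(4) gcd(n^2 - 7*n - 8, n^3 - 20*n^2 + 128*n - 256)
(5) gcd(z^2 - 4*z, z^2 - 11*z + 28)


(1) = gcd((q - 7)*(q - 3)*(q + 3), (q - 3)*(q - 2)*(q + 1)) = q - 3
(2) = d - 8
(3) = gcd((c - 8)*(c - 4)*(c + 6), (c - 8)*(c - 5)*(c + 6)) = c^2 - 2*c - 48
(4) = n - 8
(5) = gcd(z*(z - 4), (z - 7)*(z - 4)) = z - 4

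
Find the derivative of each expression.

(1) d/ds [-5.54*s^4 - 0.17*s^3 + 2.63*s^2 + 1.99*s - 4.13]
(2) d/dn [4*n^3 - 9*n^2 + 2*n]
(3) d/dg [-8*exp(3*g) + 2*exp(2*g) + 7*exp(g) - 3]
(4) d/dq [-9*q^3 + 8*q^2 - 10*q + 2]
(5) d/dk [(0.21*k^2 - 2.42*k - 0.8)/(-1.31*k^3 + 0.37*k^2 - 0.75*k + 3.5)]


(1) = -22.16*s^3 - 0.51*s^2 + 5.26*s + 1.99
(2) = 12*n^2 - 18*n + 2
(3) = (-24*exp(2*g) + 4*exp(g) + 7)*exp(g)
(4) = -27*q^2 + 16*q - 10
(5) = (0.2751*k^4 - 6.3404*k^3 - 2.4061*k^2 + 2.062*k - 9.07)/(1.7161*k^6 - 0.9694*k^5 + 2.1019*k^4 - 9.725*k^3 + 3.1525*k^2 - 5.25*k + 12.25)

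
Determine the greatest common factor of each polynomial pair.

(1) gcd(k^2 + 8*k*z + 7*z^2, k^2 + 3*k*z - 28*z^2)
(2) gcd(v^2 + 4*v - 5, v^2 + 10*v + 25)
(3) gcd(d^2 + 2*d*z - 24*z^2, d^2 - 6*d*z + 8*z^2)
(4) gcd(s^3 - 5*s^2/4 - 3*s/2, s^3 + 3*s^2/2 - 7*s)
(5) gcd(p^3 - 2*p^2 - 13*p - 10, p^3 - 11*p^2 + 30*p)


(1) = gcd((k + z)*(k + 7*z), (k - 4*z)*(k + 7*z)) = k + 7*z
(2) = v + 5
(3) = gcd((d - 4*z)*(d + 6*z), (d - 4*z)*(d - 2*z)) = -d + 4*z
(4) = s^2 - 2*s
(5) = gcd((p - 5)*(p + 1)*(p + 2), p*(p - 6)*(p - 5)) = p - 5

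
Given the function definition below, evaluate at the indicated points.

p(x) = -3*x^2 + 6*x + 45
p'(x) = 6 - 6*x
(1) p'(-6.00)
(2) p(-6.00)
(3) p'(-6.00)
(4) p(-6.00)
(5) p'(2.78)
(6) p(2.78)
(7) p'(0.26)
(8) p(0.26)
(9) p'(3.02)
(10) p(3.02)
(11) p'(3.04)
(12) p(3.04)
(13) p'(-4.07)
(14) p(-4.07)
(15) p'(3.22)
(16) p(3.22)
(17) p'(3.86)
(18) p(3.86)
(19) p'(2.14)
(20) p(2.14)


(1) = 42.00
(2) = -99.00
(3) = 42.00
(4) = -99.00
(5) = -10.68
(6) = 38.49
(7) = 4.44
(8) = 46.36
(9) = -12.12
(10) = 35.76
(11) = -12.24
(12) = 35.52
(13) = 30.42
(14) = -29.11
(15) = -13.32
(16) = 33.21
(17) = -17.16
(18) = 23.46
(19) = -6.84
(20) = 44.10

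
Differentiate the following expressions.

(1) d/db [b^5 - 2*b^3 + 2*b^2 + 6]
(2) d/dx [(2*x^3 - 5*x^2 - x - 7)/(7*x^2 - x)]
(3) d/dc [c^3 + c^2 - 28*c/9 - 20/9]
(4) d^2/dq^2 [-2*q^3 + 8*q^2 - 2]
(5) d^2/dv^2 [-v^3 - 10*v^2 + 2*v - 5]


(1) = b*(5*b^3 - 6*b + 4)
(2) = (14*x^4 - 4*x^3 + 12*x^2 + 98*x - 7)/(x^2*(49*x^2 - 14*x + 1))
(3) = 3*c^2 + 2*c - 28/9
(4) = 16 - 12*q
(5) = -6*v - 20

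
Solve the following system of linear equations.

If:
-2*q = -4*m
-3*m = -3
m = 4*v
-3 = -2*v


Then:
No Solution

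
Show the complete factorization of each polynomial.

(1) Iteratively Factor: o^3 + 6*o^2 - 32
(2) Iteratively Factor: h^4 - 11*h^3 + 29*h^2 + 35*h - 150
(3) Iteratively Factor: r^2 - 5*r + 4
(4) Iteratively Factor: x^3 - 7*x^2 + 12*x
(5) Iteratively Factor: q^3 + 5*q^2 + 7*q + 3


(1) = (o - 2)*(o^2 + 8*o + 16) = (o - 2)*(o + 4)*(o + 4)
(2) = (h - 3)*(h^3 - 8*h^2 + 5*h + 50) = (h - 5)*(h - 3)*(h^2 - 3*h - 10) = (h - 5)^2*(h - 3)*(h + 2)
(3) = (r - 1)*(r - 4)
(4) = (x)*(x^2 - 7*x + 12) = x*(x - 3)*(x - 4)
(5) = (q + 3)*(q^2 + 2*q + 1) = (q + 1)*(q + 3)*(q + 1)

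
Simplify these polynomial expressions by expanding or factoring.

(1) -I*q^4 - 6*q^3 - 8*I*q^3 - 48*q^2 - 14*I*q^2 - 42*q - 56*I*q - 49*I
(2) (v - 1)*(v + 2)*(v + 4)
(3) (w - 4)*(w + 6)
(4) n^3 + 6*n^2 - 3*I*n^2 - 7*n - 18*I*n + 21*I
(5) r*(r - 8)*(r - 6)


(1) = (q + 7)*(q - 7*I)*(q + I)*(-I*q - I)
(2) = v^3 + 5*v^2 + 2*v - 8
(3) = w^2 + 2*w - 24
(4) = (n - 1)*(n + 7)*(n - 3*I)
(5) = r^3 - 14*r^2 + 48*r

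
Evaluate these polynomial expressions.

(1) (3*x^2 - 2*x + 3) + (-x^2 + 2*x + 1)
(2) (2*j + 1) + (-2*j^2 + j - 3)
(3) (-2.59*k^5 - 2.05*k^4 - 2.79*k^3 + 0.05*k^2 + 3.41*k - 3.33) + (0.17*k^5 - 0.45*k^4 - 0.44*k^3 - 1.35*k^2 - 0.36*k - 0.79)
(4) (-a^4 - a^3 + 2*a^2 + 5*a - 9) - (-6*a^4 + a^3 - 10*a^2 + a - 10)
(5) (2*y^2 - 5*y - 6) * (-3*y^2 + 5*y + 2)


(1) = 2*x^2 + 4
(2) = -2*j^2 + 3*j - 2
(3) = -2.42*k^5 - 2.5*k^4 - 3.23*k^3 - 1.3*k^2 + 3.05*k - 4.12
(4) = 5*a^4 - 2*a^3 + 12*a^2 + 4*a + 1
(5) = -6*y^4 + 25*y^3 - 3*y^2 - 40*y - 12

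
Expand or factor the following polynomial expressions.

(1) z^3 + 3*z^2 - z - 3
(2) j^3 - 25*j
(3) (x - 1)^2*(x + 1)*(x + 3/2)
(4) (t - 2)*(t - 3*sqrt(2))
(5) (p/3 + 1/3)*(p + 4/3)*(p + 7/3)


(1) = (z - 1)*(z + 1)*(z + 3)
(2) = j*(j - 5)*(j + 5)
(3) = x^4 + x^3/2 - 5*x^2/2 - x/2 + 3/2
(4) = t^2 - 3*sqrt(2)*t - 2*t + 6*sqrt(2)
(5) = p^3/3 + 14*p^2/9 + 61*p/27 + 28/27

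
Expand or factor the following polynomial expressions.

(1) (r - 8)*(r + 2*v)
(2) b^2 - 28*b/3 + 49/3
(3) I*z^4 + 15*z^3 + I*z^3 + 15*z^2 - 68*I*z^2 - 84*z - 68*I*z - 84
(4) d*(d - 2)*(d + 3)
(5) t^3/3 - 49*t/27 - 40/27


(1) = r^2 + 2*r*v - 8*r - 16*v
(2) = (b - 7)*(b - 7/3)
(3) = (z - 7*I)*(z - 6*I)*(z - 2*I)*(I*z + I)
(4) = d^3 + d^2 - 6*d
(5) = (t/3 + 1/3)*(t - 8/3)*(t + 5/3)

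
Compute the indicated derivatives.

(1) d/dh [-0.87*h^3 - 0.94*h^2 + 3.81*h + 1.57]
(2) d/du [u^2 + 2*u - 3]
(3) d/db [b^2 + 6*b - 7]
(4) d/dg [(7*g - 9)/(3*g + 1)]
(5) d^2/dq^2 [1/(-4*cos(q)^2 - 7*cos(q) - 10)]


(1) = -2.61*h^2 - 1.88*h + 3.81
(2) = 2*u + 2
(3) = 2*b + 6
(4) = 34/(3*g + 1)^2
(5) = (64*sin(q)^4 + 79*sin(q)^2 - 175*cos(q) + 21*cos(3*q) - 161)/(-4*sin(q)^2 + 7*cos(q) + 14)^3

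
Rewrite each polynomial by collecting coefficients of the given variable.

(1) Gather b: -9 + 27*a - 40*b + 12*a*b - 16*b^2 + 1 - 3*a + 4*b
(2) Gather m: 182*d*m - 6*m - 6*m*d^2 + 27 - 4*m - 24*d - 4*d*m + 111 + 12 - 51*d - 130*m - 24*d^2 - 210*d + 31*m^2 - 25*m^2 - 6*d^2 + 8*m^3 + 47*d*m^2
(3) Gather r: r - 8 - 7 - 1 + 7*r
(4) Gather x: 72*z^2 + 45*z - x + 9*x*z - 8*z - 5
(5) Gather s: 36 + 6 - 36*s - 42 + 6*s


(1) = 24*a - 16*b^2 + b*(12*a - 36) - 8
(2) = -30*d^2 - 285*d + 8*m^3 + m^2*(47*d + 6) + m*(-6*d^2 + 178*d - 140) + 150
(3) = 8*r - 16
(4) = x*(9*z - 1) + 72*z^2 + 37*z - 5
(5) = -30*s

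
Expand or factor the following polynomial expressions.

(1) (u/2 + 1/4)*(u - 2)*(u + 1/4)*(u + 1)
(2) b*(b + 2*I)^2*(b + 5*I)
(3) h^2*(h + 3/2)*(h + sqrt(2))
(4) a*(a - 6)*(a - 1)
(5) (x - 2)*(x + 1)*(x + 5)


(1) = u^4/2 - u^3/8 - 21*u^2/16 - 13*u/16 - 1/8
(2) = b^4 + 9*I*b^3 - 24*b^2 - 20*I*b
(3) = h^4 + sqrt(2)*h^3 + 3*h^3/2 + 3*sqrt(2)*h^2/2
(4) = a^3 - 7*a^2 + 6*a
(5) = x^3 + 4*x^2 - 7*x - 10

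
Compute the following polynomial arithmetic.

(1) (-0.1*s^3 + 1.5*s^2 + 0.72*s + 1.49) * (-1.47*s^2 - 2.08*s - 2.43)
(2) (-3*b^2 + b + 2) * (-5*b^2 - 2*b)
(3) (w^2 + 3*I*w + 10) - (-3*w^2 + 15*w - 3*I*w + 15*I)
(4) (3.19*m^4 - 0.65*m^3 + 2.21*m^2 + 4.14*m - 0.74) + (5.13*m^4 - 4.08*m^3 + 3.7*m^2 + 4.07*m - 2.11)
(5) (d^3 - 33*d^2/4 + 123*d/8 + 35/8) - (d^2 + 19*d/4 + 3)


(1) = 0.147*s^5 - 1.997*s^4 - 3.9354*s^3 - 7.3329*s^2 - 4.8488*s - 3.6207
(2) = 15*b^4 + b^3 - 12*b^2 - 4*b
(3) = 4*w^2 - 15*w + 6*I*w + 10 - 15*I
(4) = 8.32*m^4 - 4.73*m^3 + 5.91*m^2 + 8.21*m - 2.85
(5) = d^3 - 37*d^2/4 + 85*d/8 + 11/8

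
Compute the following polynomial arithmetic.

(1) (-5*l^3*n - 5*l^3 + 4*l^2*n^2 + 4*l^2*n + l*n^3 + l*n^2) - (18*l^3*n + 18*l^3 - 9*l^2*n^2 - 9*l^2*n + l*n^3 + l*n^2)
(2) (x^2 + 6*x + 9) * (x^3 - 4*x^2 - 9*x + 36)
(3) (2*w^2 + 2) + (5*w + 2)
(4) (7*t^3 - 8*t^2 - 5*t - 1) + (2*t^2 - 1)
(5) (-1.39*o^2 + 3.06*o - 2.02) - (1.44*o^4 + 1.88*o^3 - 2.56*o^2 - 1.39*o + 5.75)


(1) = -23*l^3*n - 23*l^3 + 13*l^2*n^2 + 13*l^2*n
(2) = x^5 + 2*x^4 - 24*x^3 - 54*x^2 + 135*x + 324
(3) = 2*w^2 + 5*w + 4
(4) = 7*t^3 - 6*t^2 - 5*t - 2
(5) = -1.44*o^4 - 1.88*o^3 + 1.17*o^2 + 4.45*o - 7.77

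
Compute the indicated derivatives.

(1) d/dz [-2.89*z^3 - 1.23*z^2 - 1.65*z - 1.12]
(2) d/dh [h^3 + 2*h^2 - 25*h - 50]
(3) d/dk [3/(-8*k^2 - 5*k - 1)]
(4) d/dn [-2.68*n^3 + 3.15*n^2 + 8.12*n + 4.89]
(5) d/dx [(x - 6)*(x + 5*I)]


(1) = -8.67*z^2 - 2.46*z - 1.65
(2) = 3*h^2 + 4*h - 25
(3) = 3*(16*k + 5)/(8*k^2 + 5*k + 1)^2
(4) = -8.04*n^2 + 6.3*n + 8.12
(5) = 2*x - 6 + 5*I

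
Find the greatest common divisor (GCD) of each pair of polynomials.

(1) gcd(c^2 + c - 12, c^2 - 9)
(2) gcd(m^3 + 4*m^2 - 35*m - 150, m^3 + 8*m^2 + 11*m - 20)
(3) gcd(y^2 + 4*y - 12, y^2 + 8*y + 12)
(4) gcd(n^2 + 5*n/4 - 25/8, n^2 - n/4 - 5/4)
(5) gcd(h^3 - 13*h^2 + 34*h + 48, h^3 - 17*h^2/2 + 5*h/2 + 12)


(1) = c - 3
(2) = gcd((m - 6)*(m + 5)^2, (m - 1)*(m + 4)*(m + 5)) = m + 5
(3) = gcd((y - 2)*(y + 6), (y + 2)*(y + 6)) = y + 6
(4) = gcd((n - 5/4)*(n + 5/2), (n - 5/4)*(n + 1)) = n - 5/4
(5) = gcd((h - 8)*(h - 6)*(h + 1), (h - 8)*(h - 3/2)*(h + 1)) = h^2 - 7*h - 8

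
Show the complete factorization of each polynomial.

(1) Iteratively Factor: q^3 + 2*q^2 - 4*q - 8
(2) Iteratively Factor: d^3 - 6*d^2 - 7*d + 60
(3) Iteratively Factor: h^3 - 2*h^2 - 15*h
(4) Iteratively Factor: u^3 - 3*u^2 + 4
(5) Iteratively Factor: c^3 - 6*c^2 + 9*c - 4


(1) = (q + 2)*(q^2 - 4) = (q + 2)^2*(q - 2)
(2) = (d + 3)*(d^2 - 9*d + 20) = (d - 5)*(d + 3)*(d - 4)
(3) = (h - 5)*(h^2 + 3*h) = (h - 5)*(h + 3)*(h)
(4) = (u - 2)*(u^2 - u - 2) = (u - 2)^2*(u + 1)
(5) = (c - 1)*(c^2 - 5*c + 4) = (c - 4)*(c - 1)*(c - 1)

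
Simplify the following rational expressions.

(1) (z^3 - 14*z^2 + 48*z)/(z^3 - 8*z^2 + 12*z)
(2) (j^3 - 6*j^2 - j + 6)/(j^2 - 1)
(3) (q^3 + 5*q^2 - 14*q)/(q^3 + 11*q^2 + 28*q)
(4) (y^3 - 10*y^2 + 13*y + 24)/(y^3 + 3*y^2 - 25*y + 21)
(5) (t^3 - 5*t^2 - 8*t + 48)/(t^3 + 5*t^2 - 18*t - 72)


(1) = (z - 8)/(z - 2)
(2) = j - 6
(3) = (q - 2)/(q + 4)
(4) = (y^2 - 7*y - 8)/(y^2 + 6*y - 7)
(5) = (t - 4)/(t + 6)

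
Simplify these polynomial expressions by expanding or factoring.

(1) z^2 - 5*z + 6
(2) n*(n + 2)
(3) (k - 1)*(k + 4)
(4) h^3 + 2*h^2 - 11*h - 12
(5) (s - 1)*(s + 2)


(1) = (z - 3)*(z - 2)
(2) = n^2 + 2*n
(3) = k^2 + 3*k - 4
(4) = (h - 3)*(h + 1)*(h + 4)
(5) = s^2 + s - 2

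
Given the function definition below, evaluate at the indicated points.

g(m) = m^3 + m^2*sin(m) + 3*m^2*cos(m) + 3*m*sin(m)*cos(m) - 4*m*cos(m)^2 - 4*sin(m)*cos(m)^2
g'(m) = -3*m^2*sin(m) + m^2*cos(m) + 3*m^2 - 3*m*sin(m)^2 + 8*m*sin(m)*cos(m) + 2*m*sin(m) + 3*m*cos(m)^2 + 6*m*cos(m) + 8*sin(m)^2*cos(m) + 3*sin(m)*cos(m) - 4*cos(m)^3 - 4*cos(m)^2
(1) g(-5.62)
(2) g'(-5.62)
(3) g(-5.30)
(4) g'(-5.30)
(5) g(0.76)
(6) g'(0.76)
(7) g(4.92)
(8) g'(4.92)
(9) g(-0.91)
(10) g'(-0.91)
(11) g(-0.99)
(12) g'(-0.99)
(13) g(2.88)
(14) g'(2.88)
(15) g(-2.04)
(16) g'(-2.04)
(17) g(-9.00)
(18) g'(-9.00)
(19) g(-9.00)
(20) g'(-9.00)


(1) = -79.14
(2) = 1.33
(3) = -80.63
(4) = -7.63
(5) = 0.19
(6) = 9.09
(7) = 106.73
(8) = 124.45
(9) = 4.00
(10) = 6.42
(11) = 3.38
(12) = 8.97
(13) = -11.88
(14) = -4.43
(15) = -17.92
(16) = 25.83
(17) = -962.67
(18) = 280.69
(19) = -962.67
(20) = 280.69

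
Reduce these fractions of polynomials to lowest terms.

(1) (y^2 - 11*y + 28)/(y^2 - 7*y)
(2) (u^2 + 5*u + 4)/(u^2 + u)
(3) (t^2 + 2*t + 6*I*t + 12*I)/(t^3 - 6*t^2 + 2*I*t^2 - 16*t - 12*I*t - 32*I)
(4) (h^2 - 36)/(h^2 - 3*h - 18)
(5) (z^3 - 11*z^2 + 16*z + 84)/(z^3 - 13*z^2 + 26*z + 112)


(1) = (y - 4)/y
(2) = (u + 4)/u
(3) = (t + 6*I)/(t^2 + t*(-8 + 2*I) - 16*I)
(4) = (h + 6)/(h + 3)
(5) = (z - 6)/(z - 8)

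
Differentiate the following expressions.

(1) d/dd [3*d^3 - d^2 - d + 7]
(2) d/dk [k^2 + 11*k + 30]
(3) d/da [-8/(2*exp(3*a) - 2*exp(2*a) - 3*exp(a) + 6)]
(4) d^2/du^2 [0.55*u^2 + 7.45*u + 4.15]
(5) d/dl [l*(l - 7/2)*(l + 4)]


(1) = 9*d^2 - 2*d - 1
(2) = 2*k + 11
(3) = (48*exp(2*a) - 32*exp(a) - 24)*exp(a)/(2*exp(3*a) - 2*exp(2*a) - 3*exp(a) + 6)^2
(4) = 1.10000000000000
(5) = 3*l^2 + l - 14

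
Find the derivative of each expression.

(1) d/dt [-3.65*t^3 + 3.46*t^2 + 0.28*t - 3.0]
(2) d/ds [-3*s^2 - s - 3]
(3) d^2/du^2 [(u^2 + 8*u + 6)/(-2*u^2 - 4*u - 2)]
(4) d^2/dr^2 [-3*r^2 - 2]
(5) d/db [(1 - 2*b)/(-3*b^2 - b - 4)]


(1) = -10.95*t^2 + 6.92*t + 0.28
(2) = -6*s - 1
(3) = 3*(-2*u - 1)/(u^4 + 4*u^3 + 6*u^2 + 4*u + 1)
(4) = -6
(5) = (6*b^2 + 2*b - (2*b - 1)*(6*b + 1) + 8)/(3*b^2 + b + 4)^2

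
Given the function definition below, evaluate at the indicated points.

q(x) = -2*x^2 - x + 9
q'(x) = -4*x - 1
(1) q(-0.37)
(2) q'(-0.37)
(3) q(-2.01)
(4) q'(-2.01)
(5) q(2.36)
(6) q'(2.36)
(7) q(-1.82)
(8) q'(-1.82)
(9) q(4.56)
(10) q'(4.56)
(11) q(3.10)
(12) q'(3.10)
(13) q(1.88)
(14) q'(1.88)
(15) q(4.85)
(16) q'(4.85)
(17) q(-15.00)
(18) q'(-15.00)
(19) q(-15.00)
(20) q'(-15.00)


(1) = 9.10
(2) = 0.48
(3) = 2.93
(4) = 7.04
(5) = -4.50
(6) = -10.44
(7) = 4.20
(8) = 6.28
(9) = -37.15
(10) = -19.24
(11) = -13.32
(12) = -13.40
(13) = 0.05
(14) = -8.52
(15) = -42.89
(16) = -20.40
(17) = -426.00
(18) = 59.00
(19) = -426.00
(20) = 59.00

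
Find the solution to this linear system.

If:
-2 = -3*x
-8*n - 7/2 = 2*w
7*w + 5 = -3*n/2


Then:
n = -29/106
w = -139/212
x = 2/3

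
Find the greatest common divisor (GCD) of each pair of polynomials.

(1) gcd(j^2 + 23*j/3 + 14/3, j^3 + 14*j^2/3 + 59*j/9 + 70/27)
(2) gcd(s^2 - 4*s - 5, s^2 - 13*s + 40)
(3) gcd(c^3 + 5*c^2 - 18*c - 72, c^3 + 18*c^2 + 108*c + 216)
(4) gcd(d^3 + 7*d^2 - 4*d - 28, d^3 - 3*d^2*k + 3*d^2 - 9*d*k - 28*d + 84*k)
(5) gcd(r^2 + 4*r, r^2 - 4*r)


(1) = j + 2/3
(2) = s - 5
(3) = c + 6
(4) = d + 7
(5) = r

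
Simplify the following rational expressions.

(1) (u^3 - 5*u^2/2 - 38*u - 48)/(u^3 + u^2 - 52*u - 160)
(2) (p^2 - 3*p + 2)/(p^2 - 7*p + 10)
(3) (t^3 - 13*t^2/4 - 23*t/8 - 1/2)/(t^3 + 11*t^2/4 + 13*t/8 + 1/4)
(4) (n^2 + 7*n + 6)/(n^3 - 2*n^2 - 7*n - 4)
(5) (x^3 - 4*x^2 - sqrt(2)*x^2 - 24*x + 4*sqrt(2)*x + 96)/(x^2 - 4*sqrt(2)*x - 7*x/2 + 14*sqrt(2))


(1) = (2*u + 3)/(2*u + 10)
(2) = (p - 1)/(p - 5)
(3) = (t - 4)/(t + 2)
(4) = (n + 6)/(n^2 - 3*n - 4)
(5) = (2*x^2 + x*(-8 + 6*sqrt(2)) - 24*sqrt(2))/(2*x - 7)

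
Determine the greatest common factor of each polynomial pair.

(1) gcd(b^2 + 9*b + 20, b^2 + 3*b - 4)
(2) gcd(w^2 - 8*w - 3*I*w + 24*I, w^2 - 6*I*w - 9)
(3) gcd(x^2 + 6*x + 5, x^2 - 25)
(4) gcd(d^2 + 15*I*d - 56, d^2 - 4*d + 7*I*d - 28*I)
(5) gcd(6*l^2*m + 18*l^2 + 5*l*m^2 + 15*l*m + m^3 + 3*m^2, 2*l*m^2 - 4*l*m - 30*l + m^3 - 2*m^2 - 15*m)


(1) = b + 4
(2) = gcd((w - 8)*(w - 3*I), (w - 3*I)^2) = w - 3*I
(3) = x + 5
(4) = gcd((d + 7*I)*(d + 8*I), (d - 4)*(d + 7*I)) = d + 7*I
(5) = 2*l*m + 6*l + m^2 + 3*m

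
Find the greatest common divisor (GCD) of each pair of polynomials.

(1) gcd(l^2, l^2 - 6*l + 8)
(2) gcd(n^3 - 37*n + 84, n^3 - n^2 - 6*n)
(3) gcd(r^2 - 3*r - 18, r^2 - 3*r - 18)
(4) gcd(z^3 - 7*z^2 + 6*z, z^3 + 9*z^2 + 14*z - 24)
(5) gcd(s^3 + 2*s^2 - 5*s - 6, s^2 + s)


(1) = gcd(l^2, (l - 4)*(l - 2)) = 1
(2) = gcd((n - 4)*(n - 3)*(n + 7), n*(n - 3)*(n + 2)) = n - 3
(3) = gcd((r - 6)*(r + 3), (r - 6)*(r + 3)) = r^2 - 3*r - 18
(4) = gcd(z*(z - 6)*(z - 1), (z - 1)*(z + 4)*(z + 6)) = z - 1
(5) = gcd((s - 2)*(s + 1)*(s + 3), s*(s + 1)) = s + 1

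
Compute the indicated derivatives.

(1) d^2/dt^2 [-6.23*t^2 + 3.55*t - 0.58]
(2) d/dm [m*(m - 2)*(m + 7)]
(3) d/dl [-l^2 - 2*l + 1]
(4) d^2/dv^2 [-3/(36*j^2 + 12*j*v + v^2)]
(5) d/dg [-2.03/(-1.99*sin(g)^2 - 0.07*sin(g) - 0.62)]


(1) = -12.4600000000000
(2) = 3*m^2 + 10*m - 14
(3) = -2*l - 2
(4) = -18/(1296*j^4 + 864*j^3*v + 216*j^2*v^2 + 24*j*v^3 + v^4)
(5) = -(8.0794*sin(g) + 0.1421)*cos(g)/(1.99*sin(g)^2 + 0.07*sin(g) + 0.62)^2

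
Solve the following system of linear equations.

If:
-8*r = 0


Then:
r = 0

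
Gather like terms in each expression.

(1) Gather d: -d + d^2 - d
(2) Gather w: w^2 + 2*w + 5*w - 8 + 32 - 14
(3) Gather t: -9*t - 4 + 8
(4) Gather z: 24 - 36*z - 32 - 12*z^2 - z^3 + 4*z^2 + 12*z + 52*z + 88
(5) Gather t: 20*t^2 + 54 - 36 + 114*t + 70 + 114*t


(1) = d^2 - 2*d
(2) = w^2 + 7*w + 10
(3) = 4 - 9*t
(4) = -z^3 - 8*z^2 + 28*z + 80
(5) = 20*t^2 + 228*t + 88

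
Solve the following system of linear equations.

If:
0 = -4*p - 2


Then:
p = -1/2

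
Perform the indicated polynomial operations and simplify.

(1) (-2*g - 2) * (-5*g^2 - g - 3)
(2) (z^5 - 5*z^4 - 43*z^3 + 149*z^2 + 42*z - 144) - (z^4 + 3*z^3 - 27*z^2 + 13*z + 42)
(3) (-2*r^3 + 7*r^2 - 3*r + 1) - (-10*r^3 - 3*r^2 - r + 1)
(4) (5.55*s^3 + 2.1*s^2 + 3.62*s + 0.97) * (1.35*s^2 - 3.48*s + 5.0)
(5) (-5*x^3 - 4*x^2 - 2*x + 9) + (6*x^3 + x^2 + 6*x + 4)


(1) = 10*g^3 + 12*g^2 + 8*g + 6
(2) = z^5 - 6*z^4 - 46*z^3 + 176*z^2 + 29*z - 186
(3) = 8*r^3 + 10*r^2 - 2*r
(4) = 7.4925*s^5 - 16.479*s^4 + 25.329*s^3 - 0.7881*s^2 + 14.7244*s + 4.85
(5) = x^3 - 3*x^2 + 4*x + 13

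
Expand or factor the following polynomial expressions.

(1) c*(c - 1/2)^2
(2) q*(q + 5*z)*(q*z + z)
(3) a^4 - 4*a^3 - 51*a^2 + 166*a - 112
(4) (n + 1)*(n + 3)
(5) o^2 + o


(1) = c^3 - c^2 + c/4
(2) = q^3*z + 5*q^2*z^2 + q^2*z + 5*q*z^2
(3) = (a - 8)*(a - 2)*(a - 1)*(a + 7)
(4) = n^2 + 4*n + 3
(5) = o*(o + 1)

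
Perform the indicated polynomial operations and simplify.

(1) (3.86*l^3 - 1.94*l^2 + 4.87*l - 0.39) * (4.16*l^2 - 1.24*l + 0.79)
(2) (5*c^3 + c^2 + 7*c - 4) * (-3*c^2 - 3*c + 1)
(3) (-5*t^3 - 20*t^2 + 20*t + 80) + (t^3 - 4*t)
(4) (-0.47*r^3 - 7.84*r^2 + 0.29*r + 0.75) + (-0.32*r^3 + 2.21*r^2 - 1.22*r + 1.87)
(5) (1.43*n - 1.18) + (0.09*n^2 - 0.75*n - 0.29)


(1) = 16.0576*l^5 - 12.8568*l^4 + 25.7142*l^3 - 9.1938*l^2 + 4.3309*l - 0.3081
(2) = -15*c^5 - 18*c^4 - 19*c^3 - 8*c^2 + 19*c - 4
(3) = -4*t^3 - 20*t^2 + 16*t + 80
(4) = -0.79*r^3 - 5.63*r^2 - 0.93*r + 2.62
(5) = 0.09*n^2 + 0.68*n - 1.47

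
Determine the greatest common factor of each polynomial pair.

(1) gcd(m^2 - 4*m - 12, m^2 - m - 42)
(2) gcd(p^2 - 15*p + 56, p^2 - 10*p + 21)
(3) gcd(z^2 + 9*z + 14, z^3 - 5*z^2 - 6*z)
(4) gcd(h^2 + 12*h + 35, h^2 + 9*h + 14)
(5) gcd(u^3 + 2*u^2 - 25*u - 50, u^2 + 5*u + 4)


(1) = 1
(2) = gcd((p - 8)*(p - 7), (p - 7)*(p - 3)) = p - 7
(3) = 1
(4) = gcd((h + 5)*(h + 7), (h + 2)*(h + 7)) = h + 7
(5) = 1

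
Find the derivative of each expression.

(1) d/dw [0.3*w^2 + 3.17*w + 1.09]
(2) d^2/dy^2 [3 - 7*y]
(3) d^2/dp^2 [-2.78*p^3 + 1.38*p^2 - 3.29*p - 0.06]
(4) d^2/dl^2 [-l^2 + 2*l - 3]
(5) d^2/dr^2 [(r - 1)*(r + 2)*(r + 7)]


(1) = 0.6*w + 3.17
(2) = 0
(3) = 2.76 - 16.68*p
(4) = -2
(5) = 6*r + 16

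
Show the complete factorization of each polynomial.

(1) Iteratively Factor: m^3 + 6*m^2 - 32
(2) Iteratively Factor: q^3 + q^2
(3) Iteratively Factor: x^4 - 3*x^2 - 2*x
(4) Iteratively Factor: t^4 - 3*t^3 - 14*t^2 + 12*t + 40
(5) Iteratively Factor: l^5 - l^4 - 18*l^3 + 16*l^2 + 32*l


(1) = (m + 4)*(m^2 + 2*m - 8) = (m - 2)*(m + 4)*(m + 4)
(2) = (q + 1)*(q^2) = q*(q + 1)*(q)
(3) = (x + 1)*(x^3 - x^2 - 2*x) = (x + 1)^2*(x^2 - 2*x) = (x - 2)*(x + 1)^2*(x)
(4) = (t - 5)*(t^3 + 2*t^2 - 4*t - 8) = (t - 5)*(t + 2)*(t^2 - 4) = (t - 5)*(t + 2)^2*(t - 2)
(5) = (l + 4)*(l^4 - 5*l^3 + 2*l^2 + 8*l) = (l - 4)*(l + 4)*(l^3 - l^2 - 2*l) = (l - 4)*(l - 2)*(l + 4)*(l^2 + l) = l*(l - 4)*(l - 2)*(l + 4)*(l + 1)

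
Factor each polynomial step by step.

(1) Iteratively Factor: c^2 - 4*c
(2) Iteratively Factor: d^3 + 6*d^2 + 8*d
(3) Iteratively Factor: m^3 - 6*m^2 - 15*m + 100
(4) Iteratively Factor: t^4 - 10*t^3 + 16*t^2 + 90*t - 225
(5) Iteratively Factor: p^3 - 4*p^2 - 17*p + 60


(1) = (c)*(c - 4)
(2) = (d + 4)*(d^2 + 2*d) = d*(d + 4)*(d + 2)
(3) = (m - 5)*(m^2 - m - 20) = (m - 5)^2*(m + 4)
(4) = (t - 5)*(t^3 - 5*t^2 - 9*t + 45) = (t - 5)*(t - 3)*(t^2 - 2*t - 15) = (t - 5)^2*(t - 3)*(t + 3)
(5) = (p + 4)*(p^2 - 8*p + 15) = (p - 5)*(p + 4)*(p - 3)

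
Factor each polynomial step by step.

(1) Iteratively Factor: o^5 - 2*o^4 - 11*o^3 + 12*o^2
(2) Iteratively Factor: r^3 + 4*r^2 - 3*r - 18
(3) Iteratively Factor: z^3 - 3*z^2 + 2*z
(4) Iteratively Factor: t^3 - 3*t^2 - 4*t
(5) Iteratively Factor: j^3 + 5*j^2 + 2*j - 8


(1) = (o)*(o^4 - 2*o^3 - 11*o^2 + 12*o) = o*(o - 4)*(o^3 + 2*o^2 - 3*o) = o^2*(o - 4)*(o^2 + 2*o - 3) = o^2*(o - 4)*(o + 3)*(o - 1)
(2) = (r + 3)*(r^2 + r - 6) = (r + 3)^2*(r - 2)
(3) = (z - 2)*(z^2 - z) = (z - 2)*(z - 1)*(z)
(4) = (t - 4)*(t^2 + t) = t*(t - 4)*(t + 1)
(5) = (j + 4)*(j^2 + j - 2) = (j + 2)*(j + 4)*(j - 1)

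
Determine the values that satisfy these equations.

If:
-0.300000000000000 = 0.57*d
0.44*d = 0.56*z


Then:
d = -0.53
z = -0.41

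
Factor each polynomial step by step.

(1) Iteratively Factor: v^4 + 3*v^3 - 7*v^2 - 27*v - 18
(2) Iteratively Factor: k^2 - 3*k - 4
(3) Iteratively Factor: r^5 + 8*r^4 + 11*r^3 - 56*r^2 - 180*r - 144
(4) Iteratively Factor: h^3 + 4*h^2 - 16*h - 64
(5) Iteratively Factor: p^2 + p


(1) = (v + 1)*(v^3 + 2*v^2 - 9*v - 18) = (v + 1)*(v + 2)*(v^2 - 9) = (v + 1)*(v + 2)*(v + 3)*(v - 3)
(2) = (k + 1)*(k - 4)
(3) = (r + 2)*(r^4 + 6*r^3 - r^2 - 54*r - 72) = (r + 2)^2*(r^3 + 4*r^2 - 9*r - 36) = (r - 3)*(r + 2)^2*(r^2 + 7*r + 12) = (r - 3)*(r + 2)^2*(r + 3)*(r + 4)
(4) = (h - 4)*(h^2 + 8*h + 16) = (h - 4)*(h + 4)*(h + 4)
(5) = (p + 1)*(p)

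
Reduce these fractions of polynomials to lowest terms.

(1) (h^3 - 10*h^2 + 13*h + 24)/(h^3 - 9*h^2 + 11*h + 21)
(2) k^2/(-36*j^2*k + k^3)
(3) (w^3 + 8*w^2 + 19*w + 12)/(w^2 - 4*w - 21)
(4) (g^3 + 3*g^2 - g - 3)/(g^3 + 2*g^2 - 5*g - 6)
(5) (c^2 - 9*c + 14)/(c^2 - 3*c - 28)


(1) = (h - 8)/(h - 7)
(2) = -k/(36*j^2 - k^2)
(3) = (w^2 + 5*w + 4)/(w - 7)
(4) = (g - 1)/(g - 2)
(5) = (c - 2)/(c + 4)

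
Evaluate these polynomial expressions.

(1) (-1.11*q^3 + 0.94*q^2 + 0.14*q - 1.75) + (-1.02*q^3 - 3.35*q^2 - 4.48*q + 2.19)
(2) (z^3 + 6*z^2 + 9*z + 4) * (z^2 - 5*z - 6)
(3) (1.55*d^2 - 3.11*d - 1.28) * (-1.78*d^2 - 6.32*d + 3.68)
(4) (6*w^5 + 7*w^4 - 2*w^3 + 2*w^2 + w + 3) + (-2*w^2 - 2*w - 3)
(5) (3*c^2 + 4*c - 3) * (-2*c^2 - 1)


(1) = -2.13*q^3 - 2.41*q^2 - 4.34*q + 0.44
(2) = z^5 + z^4 - 27*z^3 - 77*z^2 - 74*z - 24
(3) = -2.759*d^4 - 4.2602*d^3 + 27.6376*d^2 - 3.3552*d - 4.7104
(4) = 6*w^5 + 7*w^4 - 2*w^3 - w
(5) = -6*c^4 - 8*c^3 + 3*c^2 - 4*c + 3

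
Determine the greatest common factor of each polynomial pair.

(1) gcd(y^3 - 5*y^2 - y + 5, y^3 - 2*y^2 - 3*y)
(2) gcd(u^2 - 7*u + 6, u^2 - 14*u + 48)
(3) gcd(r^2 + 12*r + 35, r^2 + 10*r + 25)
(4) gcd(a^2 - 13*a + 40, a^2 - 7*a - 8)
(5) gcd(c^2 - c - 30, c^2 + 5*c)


(1) = gcd((y - 5)*(y - 1)*(y + 1), y*(y - 3)*(y + 1)) = y + 1
(2) = gcd((u - 6)*(u - 1), (u - 8)*(u - 6)) = u - 6
(3) = r + 5
(4) = gcd((a - 8)*(a - 5), (a - 8)*(a + 1)) = a - 8
(5) = gcd((c - 6)*(c + 5), c*(c + 5)) = c + 5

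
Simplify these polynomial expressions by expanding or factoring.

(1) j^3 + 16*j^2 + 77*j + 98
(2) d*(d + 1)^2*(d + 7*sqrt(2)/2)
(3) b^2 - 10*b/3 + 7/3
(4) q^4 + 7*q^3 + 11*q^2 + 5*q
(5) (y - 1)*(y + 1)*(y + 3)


(1) = (j + 2)*(j + 7)^2
(2) = d^4 + 2*d^3 + 7*sqrt(2)*d^3/2 + d^2 + 7*sqrt(2)*d^2 + 7*sqrt(2)*d/2
(3) = (b - 7/3)*(b - 1)
(4) = q*(q + 1)^2*(q + 5)
(5) = y^3 + 3*y^2 - y - 3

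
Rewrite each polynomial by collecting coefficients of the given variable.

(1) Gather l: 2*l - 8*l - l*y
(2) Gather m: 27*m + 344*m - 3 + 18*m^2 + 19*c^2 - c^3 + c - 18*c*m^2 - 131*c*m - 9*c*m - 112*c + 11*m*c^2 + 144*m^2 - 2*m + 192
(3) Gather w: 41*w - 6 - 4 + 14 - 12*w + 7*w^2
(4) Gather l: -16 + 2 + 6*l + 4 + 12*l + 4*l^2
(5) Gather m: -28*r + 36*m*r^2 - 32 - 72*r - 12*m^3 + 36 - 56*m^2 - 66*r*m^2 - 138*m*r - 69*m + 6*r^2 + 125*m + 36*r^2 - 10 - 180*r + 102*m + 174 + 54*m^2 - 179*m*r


(1) = l*(-y - 6)
(2) = -c^3 + 19*c^2 - 111*c + m^2*(162 - 18*c) + m*(11*c^2 - 140*c + 369) + 189
(3) = 7*w^2 + 29*w + 4
(4) = 4*l^2 + 18*l - 10
(5) = -12*m^3 + m^2*(-66*r - 2) + m*(36*r^2 - 317*r + 158) + 42*r^2 - 280*r + 168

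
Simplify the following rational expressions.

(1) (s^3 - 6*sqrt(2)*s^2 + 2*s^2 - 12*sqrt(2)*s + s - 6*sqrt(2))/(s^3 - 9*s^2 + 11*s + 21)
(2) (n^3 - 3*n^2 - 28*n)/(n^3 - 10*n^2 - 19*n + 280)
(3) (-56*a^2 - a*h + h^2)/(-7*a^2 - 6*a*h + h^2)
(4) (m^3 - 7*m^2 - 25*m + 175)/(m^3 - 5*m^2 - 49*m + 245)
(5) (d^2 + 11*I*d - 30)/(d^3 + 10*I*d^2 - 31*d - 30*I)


(1) = (s^2 + s*(1 - 6*sqrt(2)) - 6*sqrt(2))/(s^2 - 10*s + 21)
(2) = (n^2 + 4*n)/(n^2 - 3*n - 40)
(3) = (56*a^2 + a*h - h^2)/(7*a^2 + 6*a*h - h^2)
(4) = (m + 5)/(m + 7)
(5) = (d + 6*I)/(d^2 + 5*I*d - 6)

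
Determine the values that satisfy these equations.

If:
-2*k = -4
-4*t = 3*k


Then:
k = 2
t = -3/2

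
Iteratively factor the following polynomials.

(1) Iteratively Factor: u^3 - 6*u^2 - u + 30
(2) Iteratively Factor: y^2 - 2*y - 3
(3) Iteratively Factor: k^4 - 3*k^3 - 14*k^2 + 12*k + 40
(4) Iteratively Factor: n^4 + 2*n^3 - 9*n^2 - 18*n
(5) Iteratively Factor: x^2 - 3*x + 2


(1) = (u + 2)*(u^2 - 8*u + 15) = (u - 3)*(u + 2)*(u - 5)
(2) = (y + 1)*(y - 3)
(3) = (k + 2)*(k^3 - 5*k^2 - 4*k + 20) = (k - 5)*(k + 2)*(k^2 - 4) = (k - 5)*(k + 2)^2*(k - 2)
(4) = (n + 3)*(n^3 - n^2 - 6*n) = (n - 3)*(n + 3)*(n^2 + 2*n) = (n - 3)*(n + 2)*(n + 3)*(n)
(5) = (x - 1)*(x - 2)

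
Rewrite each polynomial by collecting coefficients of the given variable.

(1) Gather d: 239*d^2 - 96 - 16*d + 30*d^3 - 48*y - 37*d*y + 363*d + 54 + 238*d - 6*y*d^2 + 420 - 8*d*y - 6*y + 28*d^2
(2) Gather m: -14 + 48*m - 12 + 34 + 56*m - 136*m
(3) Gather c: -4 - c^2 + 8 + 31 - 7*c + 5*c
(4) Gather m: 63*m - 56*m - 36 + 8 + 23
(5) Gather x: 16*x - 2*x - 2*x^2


(1) = 30*d^3 + d^2*(267 - 6*y) + d*(585 - 45*y) - 54*y + 378
(2) = 8 - 32*m
(3) = -c^2 - 2*c + 35
(4) = 7*m - 5
(5) = -2*x^2 + 14*x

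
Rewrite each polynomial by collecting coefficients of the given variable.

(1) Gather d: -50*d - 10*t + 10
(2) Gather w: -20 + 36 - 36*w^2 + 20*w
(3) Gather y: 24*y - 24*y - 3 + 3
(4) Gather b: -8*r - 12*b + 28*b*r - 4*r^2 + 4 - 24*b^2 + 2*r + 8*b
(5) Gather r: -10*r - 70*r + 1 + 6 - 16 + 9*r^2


(1) = -50*d - 10*t + 10
(2) = -36*w^2 + 20*w + 16
(3) = 0
(4) = -24*b^2 + b*(28*r - 4) - 4*r^2 - 6*r + 4
(5) = 9*r^2 - 80*r - 9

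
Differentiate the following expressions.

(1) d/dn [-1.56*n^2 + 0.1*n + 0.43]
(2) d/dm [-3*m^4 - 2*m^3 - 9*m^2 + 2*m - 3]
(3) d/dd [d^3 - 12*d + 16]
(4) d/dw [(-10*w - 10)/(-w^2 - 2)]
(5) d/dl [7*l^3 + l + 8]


(1) = 0.1 - 3.12*n
(2) = -12*m^3 - 6*m^2 - 18*m + 2
(3) = 3*d^2 - 12
(4) = 10*(w^2 - 2*w*(w + 1) + 2)/(w^2 + 2)^2
(5) = 21*l^2 + 1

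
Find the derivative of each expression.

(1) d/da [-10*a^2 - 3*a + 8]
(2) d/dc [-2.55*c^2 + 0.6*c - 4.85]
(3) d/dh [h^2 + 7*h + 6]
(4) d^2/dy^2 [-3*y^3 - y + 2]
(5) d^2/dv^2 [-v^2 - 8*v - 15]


(1) = -20*a - 3
(2) = 0.6 - 5.1*c
(3) = 2*h + 7
(4) = -18*y
(5) = -2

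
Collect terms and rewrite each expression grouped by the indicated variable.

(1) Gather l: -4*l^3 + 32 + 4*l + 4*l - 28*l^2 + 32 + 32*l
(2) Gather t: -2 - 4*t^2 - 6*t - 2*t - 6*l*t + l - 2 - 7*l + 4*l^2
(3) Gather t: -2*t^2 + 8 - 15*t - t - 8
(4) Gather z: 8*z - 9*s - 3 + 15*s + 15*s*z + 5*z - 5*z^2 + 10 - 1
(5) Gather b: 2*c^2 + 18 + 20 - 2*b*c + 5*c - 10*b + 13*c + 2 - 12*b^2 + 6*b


(1) = -4*l^3 - 28*l^2 + 40*l + 64
(2) = 4*l^2 - 6*l - 4*t^2 + t*(-6*l - 8) - 4
(3) = -2*t^2 - 16*t
(4) = 6*s - 5*z^2 + z*(15*s + 13) + 6
(5) = -12*b^2 + b*(-2*c - 4) + 2*c^2 + 18*c + 40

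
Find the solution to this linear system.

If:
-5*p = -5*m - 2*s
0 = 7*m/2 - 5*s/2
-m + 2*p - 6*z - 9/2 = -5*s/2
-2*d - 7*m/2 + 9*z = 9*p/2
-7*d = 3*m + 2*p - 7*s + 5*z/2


Then:
d = -279/944
m = -3825/1298
p = -5967/1298
s = -5355/1298
z = -18225/5192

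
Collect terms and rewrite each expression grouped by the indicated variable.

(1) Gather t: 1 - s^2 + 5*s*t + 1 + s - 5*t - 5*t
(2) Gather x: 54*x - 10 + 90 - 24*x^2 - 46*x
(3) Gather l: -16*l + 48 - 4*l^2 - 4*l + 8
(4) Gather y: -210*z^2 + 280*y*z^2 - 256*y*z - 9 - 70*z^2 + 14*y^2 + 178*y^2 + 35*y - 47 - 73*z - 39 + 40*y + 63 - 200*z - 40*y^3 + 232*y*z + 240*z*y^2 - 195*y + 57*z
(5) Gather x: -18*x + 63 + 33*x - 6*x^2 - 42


(1) = -s^2 + s + t*(5*s - 10) + 2
(2) = -24*x^2 + 8*x + 80
(3) = -4*l^2 - 20*l + 56
(4) = -40*y^3 + y^2*(240*z + 192) + y*(280*z^2 - 24*z - 120) - 280*z^2 - 216*z - 32
(5) = -6*x^2 + 15*x + 21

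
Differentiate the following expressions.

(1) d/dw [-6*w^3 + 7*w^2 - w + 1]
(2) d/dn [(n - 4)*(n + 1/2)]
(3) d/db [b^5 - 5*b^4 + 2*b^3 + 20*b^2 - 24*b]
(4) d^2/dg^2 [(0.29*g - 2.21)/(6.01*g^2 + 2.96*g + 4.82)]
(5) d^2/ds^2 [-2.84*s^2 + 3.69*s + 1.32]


(1) = -18*w^2 + 14*w - 1
(2) = 2*n - 7/2
(3) = 5*b^4 - 20*b^3 + 6*b^2 + 40*b - 24
(4) = ((24.8474 - 10.4574*g)*(6.01*g^2 + 2.96*g + 4.82) + (0.29*g - 2.21)*(12.02*g + 2.96)*(24.04*g + 5.92))/(6.01*g^2 + 2.96*g + 4.82)^3
(5) = -5.68000000000000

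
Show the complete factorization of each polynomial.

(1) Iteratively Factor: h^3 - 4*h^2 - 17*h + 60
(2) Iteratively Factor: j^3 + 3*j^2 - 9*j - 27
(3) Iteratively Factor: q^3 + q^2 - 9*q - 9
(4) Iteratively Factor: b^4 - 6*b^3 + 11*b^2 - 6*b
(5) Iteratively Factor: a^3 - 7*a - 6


(1) = (h - 5)*(h^2 + h - 12) = (h - 5)*(h - 3)*(h + 4)
(2) = (j + 3)*(j^2 - 9) = (j - 3)*(j + 3)*(j + 3)
(3) = (q + 1)*(q^2 - 9) = (q + 1)*(q + 3)*(q - 3)
(4) = (b - 1)*(b^3 - 5*b^2 + 6*b) = (b - 3)*(b - 1)*(b^2 - 2*b) = (b - 3)*(b - 2)*(b - 1)*(b)
(5) = (a - 3)*(a^2 + 3*a + 2) = (a - 3)*(a + 1)*(a + 2)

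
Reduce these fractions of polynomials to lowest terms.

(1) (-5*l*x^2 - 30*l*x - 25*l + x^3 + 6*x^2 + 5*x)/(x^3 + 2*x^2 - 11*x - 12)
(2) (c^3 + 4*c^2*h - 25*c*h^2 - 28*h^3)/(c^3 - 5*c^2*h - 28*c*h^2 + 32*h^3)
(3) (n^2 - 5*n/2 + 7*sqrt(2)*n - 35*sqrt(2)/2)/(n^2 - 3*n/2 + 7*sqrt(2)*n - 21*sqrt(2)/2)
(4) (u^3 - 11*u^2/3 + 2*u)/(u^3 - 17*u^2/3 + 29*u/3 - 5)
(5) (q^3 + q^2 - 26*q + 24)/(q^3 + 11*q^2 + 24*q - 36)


(1) = (-5*l*x - 25*l + x^2 + 5*x)/(x^2 + x - 12)
(2) = (c^3 + 4*c^2*h - 25*c*h^2 - 28*h^3)/(c^3 - 5*c^2*h - 28*c*h^2 + 32*h^3)
(3) = (4*n - 10)/(4*n - 6)
(4) = (3*u^2 - 2*u)/(3*u^2 - 8*u + 5)
(5) = (q - 4)/(q + 6)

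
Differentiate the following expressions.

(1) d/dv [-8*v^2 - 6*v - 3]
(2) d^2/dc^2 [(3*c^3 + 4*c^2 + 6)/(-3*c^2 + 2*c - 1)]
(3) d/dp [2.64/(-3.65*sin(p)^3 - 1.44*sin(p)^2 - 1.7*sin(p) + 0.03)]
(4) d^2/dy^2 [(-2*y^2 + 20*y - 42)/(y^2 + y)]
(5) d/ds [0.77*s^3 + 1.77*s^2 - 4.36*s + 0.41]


(1) = -16*v - 6
(2) = 2*(-27*c^3 - 108*c^2 + 99*c - 10)/(27*c^6 - 54*c^5 + 63*c^4 - 44*c^3 + 21*c^2 - 6*c + 1)
(3) = (28.908*sin(p)^2 + 7.6032*sin(p) + 4.488)*cos(p)/(3.65*sin(p)^3 + 1.44*sin(p)^2 + 1.7*sin(p) - 0.03)^2
(4) = 4*(11*y^3 - 63*y^2 - 63*y - 21)/(y^3*(y^3 + 3*y^2 + 3*y + 1))
(5) = 2.31*s^2 + 3.54*s - 4.36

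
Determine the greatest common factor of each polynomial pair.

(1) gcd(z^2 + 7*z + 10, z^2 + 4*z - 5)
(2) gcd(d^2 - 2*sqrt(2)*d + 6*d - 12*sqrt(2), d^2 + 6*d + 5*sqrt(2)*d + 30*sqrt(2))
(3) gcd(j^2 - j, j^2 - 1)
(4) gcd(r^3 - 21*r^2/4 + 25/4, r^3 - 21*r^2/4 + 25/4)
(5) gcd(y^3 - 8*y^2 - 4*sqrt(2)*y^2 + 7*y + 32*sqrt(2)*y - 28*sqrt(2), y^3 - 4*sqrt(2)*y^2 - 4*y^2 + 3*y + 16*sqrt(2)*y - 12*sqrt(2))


(1) = z + 5
(2) = gcd((d + 6)*(d - 2*sqrt(2)), (d + 6)*(d + 5*sqrt(2))) = d + 6
(3) = gcd(j*(j - 1), (j - 1)*(j + 1)) = j - 1
(4) = gcd((r - 5)*(r - 5/4)*(r + 1), (r - 5)*(r - 5/4)*(r + 1)) = r^3 - 21*r^2/4 + 25/4
(5) = gcd((y - 7)*(y - 1)*(y - 4*sqrt(2)), (y - 3)*(y - 1)*(y - 4*sqrt(2))) = y^2 + y*(-4*sqrt(2) - 1) + 4*sqrt(2)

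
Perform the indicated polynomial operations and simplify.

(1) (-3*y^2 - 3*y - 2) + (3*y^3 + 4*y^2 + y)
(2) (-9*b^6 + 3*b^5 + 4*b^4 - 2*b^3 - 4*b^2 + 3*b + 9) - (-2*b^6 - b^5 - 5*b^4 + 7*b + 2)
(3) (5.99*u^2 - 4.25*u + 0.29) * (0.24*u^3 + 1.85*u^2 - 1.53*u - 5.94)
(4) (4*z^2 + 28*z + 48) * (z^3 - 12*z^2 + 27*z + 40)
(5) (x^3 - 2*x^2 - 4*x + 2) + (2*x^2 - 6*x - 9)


(1) = 3*y^3 + y^2 - 2*y - 2
(2) = -7*b^6 + 4*b^5 + 9*b^4 - 2*b^3 - 4*b^2 - 4*b + 7
(3) = 1.4376*u^5 + 10.0615*u^4 - 16.9576*u^3 - 28.5416*u^2 + 24.8013*u - 1.7226
(4) = 4*z^5 - 20*z^4 - 180*z^3 + 340*z^2 + 2416*z + 1920
(5) = x^3 - 10*x - 7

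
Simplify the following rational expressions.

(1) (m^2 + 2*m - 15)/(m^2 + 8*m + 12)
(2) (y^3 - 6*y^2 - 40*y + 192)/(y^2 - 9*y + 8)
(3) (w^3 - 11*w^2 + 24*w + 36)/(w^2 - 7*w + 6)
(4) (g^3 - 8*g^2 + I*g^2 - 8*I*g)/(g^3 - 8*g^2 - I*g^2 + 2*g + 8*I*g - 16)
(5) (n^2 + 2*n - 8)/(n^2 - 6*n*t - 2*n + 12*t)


(1) = (m^2 + 2*m - 15)/(m^2 + 8*m + 12)
(2) = (y^2 + 2*y - 24)/(y - 1)
(3) = (w^2 - 5*w - 6)/(w - 1)
(4) = g/(g - 2*I)
(5) = (-n - 4)/(-n + 6*t)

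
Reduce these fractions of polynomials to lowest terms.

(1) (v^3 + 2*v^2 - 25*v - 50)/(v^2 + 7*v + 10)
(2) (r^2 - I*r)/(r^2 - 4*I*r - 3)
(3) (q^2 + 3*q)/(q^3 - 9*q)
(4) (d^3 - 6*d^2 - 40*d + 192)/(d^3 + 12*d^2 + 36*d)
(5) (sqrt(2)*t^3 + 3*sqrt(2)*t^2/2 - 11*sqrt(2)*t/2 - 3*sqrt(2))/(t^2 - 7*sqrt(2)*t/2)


(1) = v - 5
(2) = r/(r - 3*I)
(3) = 1/(q - 3)
(4) = (d^2 - 12*d + 32)/(d^2 + 6*d)
(5) = (4*sqrt(2)*t^3 + 6*sqrt(2)*t^2 - 22*sqrt(2)*t - 12*sqrt(2))/(4*t^2 - 14*sqrt(2)*t)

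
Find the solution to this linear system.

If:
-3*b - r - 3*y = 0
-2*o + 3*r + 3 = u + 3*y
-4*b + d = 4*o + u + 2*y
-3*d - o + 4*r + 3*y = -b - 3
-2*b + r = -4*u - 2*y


Then:
b = 12/29 - 511*y/319
d = 695*y/319 - 9/29
o = 665*y/319 - 18/29
r = 576*y/319 - 36/29
u = 15/29 - 559*y/319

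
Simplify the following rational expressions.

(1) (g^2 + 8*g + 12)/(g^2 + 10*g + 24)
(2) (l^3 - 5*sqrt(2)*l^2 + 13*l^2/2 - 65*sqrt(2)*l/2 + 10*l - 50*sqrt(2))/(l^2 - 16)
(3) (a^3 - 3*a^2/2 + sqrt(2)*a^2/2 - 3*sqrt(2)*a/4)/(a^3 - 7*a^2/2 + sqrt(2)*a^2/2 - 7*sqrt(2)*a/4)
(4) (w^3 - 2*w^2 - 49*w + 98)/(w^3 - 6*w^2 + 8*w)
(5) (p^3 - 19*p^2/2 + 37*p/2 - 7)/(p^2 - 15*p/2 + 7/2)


(1) = (g + 2)/(g + 4)
(2) = (2*l^2 + l*(5 - 10*sqrt(2)) - 25*sqrt(2))/(2*l - 8)
(3) = (16*a - 24)/(16*a - 56)
(4) = (w^2 - 49)/(w^2 - 4*w)
(5) = p - 2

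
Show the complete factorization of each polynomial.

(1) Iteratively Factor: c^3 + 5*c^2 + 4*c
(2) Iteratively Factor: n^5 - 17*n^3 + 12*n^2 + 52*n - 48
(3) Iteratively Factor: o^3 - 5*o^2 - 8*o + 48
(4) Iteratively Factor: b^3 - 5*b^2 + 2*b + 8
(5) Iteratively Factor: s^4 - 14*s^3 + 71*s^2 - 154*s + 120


(1) = (c + 1)*(c^2 + 4*c) = (c + 1)*(c + 4)*(c)
(2) = (n + 4)*(n^4 - 4*n^3 - n^2 + 16*n - 12) = (n - 1)*(n + 4)*(n^3 - 3*n^2 - 4*n + 12) = (n - 3)*(n - 1)*(n + 4)*(n^2 - 4) = (n - 3)*(n - 2)*(n - 1)*(n + 4)*(n + 2)
(3) = (o + 3)*(o^2 - 8*o + 16) = (o - 4)*(o + 3)*(o - 4)
(4) = (b - 2)*(b^2 - 3*b - 4) = (b - 4)*(b - 2)*(b + 1)
(5) = (s - 2)*(s^3 - 12*s^2 + 47*s - 60) = (s - 5)*(s - 2)*(s^2 - 7*s + 12) = (s - 5)*(s - 3)*(s - 2)*(s - 4)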